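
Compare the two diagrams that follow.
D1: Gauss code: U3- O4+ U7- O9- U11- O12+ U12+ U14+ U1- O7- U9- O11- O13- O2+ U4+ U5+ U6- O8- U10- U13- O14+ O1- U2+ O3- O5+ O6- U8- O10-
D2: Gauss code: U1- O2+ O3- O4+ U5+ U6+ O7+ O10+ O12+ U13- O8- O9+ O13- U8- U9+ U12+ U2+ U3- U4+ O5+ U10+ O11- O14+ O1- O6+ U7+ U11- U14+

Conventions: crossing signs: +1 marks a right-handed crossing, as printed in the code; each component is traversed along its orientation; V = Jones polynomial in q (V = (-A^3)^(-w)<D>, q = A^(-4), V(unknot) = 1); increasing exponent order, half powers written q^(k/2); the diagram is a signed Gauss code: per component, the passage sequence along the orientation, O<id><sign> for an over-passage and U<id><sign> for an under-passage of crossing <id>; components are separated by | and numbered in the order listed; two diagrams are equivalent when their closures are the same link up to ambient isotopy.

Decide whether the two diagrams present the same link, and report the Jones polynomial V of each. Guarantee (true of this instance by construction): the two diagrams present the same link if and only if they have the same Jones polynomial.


equivalent: no
D1 (bracket A^-4 + 2A^4 - 2A^8 + A^12 - 2A^16 + A^20; 14 crossings at w = -4): V = q^-8 - 2q^-7 + q^-6 - 2q^-5 + 2q^-4 + q^-2
D2 (bracket -A^-12 + A^-8 - A^-4 + 2 - A^4 + A^8; 14 crossings at w = +4): V = q - q^2 + 2q^3 - q^4 + q^5 - q^6
key observation: 2 classes among 2 diagrams; unequal V(q) rules out equality


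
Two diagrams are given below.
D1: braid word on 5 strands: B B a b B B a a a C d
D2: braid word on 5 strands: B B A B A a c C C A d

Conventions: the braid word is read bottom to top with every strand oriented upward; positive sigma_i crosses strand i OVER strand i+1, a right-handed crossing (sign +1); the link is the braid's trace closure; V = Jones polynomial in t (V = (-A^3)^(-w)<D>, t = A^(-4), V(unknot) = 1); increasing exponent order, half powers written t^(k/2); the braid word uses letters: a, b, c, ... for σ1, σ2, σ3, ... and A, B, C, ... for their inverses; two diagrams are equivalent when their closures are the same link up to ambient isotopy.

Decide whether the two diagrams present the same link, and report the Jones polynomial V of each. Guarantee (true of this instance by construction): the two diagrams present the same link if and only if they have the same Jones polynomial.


equivalent: no
V(D1) = t^(-5/2) - 2t^(-3/2) + 2t^(-1/2) - 4t^(1/2) + 3t^(3/2) - 3t^(5/2) + 2t^(7/2) - t^(9/2)  (w +1, c 11, <D> = A^-15 - 2A^-11 + 3A^-7 - 3A^-3 + 4A - 2A^5 + 2A^9 - A^13)
V(D2) = -t^(-11/2) + t^(-9/2) - t^(-7/2) - t^(-3/2)  (w -5, c 11, <D> = A^-9 + A^-1 - A^3 + A^7)
why: 2 classes among 2 diagrams; unequal V(t) rules out equality


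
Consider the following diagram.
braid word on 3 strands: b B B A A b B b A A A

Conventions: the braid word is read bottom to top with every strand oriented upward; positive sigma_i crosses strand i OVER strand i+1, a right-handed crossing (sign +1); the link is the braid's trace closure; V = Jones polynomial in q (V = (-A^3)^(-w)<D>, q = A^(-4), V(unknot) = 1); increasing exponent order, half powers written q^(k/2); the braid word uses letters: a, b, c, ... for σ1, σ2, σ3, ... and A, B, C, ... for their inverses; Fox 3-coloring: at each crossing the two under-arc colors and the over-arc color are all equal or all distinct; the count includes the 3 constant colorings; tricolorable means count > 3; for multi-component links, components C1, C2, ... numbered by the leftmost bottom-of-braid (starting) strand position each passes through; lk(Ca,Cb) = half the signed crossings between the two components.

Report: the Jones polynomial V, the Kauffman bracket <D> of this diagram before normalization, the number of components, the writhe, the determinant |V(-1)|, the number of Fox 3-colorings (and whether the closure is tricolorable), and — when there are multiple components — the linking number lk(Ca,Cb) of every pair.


V(q) = q^(-13/2) - q^(-11/2) + q^(-9/2) - 2q^(-7/2) - q^(-3/2)
bracket: A^-9 + 2A^-1 - A^3 + A^7 - A^11, w = -5
2 components, writhe -5, over 11 crossings
lk(C1,C2) = -1
det 6, colorings 9 of 3^11 — tricolorable
observation: |V(-1)| = 6: so tricolorable, since 3 divides 6


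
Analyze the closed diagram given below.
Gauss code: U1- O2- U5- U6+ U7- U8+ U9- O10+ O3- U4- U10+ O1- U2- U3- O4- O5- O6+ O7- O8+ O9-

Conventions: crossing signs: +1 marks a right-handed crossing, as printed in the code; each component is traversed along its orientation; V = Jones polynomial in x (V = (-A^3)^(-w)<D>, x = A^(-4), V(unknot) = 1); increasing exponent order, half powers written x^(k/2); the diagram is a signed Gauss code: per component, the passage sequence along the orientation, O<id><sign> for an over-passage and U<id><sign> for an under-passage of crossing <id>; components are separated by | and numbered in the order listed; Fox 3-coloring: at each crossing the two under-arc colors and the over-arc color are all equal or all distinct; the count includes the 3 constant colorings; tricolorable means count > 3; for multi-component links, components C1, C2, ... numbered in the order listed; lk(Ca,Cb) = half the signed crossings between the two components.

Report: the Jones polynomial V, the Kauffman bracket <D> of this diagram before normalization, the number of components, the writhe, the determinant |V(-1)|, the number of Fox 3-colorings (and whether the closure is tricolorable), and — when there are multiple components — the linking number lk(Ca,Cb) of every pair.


V = -x^-6 + x^-5 - x^-4 + 2x^-3 - x^-2 + x^-1
<D> = A^-8 - A^-4 + 2 - A^4 + A^8 - A^12 (w = -4)
1 component over 10 crossings, w = -4
3 Fox colorings among 3^10, |V(-1)| = 7: not tricolorable
why: det 7 = |V(-1)|; not divisible by 3, so not tricolorable


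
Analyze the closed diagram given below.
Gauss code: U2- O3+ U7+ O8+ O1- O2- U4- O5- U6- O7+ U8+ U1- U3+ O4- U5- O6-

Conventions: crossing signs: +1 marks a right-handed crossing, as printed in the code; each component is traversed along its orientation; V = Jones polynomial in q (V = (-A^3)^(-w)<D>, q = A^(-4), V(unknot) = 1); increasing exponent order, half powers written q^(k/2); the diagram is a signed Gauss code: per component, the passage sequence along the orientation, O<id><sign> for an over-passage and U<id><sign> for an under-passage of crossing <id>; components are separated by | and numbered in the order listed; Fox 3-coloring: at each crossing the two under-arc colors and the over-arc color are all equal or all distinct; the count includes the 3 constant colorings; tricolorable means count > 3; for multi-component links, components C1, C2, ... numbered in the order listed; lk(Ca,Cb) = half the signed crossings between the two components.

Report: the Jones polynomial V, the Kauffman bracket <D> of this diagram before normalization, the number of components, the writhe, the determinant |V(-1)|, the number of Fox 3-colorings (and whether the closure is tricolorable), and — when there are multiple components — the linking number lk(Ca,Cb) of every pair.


V(q) = q^-5 - 2q^-4 + 2q^-3 - 2q^-2 + 2q^-1 - 1 + q
bracket: A^-10 - A^-6 + 2A^-2 - 2A^2 + 2A^6 - 2A^10 + A^14, w = -2
1 component, writhe -2, over 8 crossings
det 11, colorings 3 of 3^8 — not tricolorable
observation: |V(-1)| = 11: so not tricolorable, since 3 does not divide 11


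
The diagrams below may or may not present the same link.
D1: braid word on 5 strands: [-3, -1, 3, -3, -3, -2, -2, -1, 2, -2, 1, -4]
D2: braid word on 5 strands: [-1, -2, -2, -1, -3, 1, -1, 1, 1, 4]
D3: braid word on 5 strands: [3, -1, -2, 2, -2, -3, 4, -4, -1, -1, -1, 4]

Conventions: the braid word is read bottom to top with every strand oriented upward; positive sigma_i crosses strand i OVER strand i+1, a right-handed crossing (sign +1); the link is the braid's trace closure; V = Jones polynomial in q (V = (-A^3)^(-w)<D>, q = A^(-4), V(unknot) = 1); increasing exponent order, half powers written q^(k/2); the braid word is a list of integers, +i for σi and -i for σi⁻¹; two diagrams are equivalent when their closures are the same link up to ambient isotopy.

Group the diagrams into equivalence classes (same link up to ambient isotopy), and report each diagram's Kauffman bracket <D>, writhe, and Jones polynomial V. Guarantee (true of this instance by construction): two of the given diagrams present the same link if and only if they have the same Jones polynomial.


equivalence classes: {D1} | {D2} | {D3}
D1 (bracket A^-14 + 2A^-6 + A^2; 12 crossings at w = -6): V = q^-5 + 2q^-3 + q^-1
D2 (bracket A^-6 + A^-2 + A^2 + A^6; 10 crossings at w = -2): V = q^-3 + q^-2 + q^-1 + 1
V(D3) = q^-6 + q^-3 + q^-2 + q^-1  [12 crossings, <D> = A^-8 + A^-4 + 1 + A^12, w = -4]
key observation: 3 classes among 3 diagrams; unequal V(q) rules out equality


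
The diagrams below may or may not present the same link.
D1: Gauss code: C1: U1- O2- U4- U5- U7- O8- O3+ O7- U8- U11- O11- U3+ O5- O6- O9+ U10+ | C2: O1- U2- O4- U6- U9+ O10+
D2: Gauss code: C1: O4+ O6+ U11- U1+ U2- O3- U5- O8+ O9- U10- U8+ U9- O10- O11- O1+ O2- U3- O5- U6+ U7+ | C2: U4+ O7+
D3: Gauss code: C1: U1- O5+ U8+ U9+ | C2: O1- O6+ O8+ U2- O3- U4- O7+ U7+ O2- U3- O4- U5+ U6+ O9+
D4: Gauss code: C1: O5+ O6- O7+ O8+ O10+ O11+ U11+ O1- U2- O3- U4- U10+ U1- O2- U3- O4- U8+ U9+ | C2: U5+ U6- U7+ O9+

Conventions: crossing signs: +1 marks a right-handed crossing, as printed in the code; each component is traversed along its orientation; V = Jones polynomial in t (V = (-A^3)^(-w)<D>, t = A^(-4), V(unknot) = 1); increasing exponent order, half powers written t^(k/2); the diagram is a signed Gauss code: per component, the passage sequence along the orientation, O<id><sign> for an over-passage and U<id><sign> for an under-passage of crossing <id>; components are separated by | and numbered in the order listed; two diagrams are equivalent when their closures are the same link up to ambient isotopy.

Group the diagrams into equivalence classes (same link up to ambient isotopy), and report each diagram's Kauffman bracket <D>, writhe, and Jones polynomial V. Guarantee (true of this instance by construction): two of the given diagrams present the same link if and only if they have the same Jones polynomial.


classes: {D1} | {D2, D3, D4}
V(D1) = -t^(-5/2) - t^(-1/2)  [11 crossings, <D> = A^-13 + A^-5, w = -5]
V(D2) = t^(-7/2) - t^(-5/2) + t^(-3/2) - 2t^(-1/2) - t^(3/2)  [11 crossings, <D> = A^-9 + 2A^-1 - A^3 + A^7 - A^11, w = -1]
V(D3) = t^(-7/2) - t^(-5/2) + t^(-3/2) - 2t^(-1/2) - t^(3/2)  [9 crossings, <D> = A^-3 + 2A^5 - A^9 + A^13 - A^17, w = +1]
V(D4) = t^(-7/2) - t^(-5/2) + t^(-3/2) - 2t^(-1/2) - t^(3/2)  [11 crossings, <D> = A^-3 + 2A^5 - A^9 + A^13 - A^17, w = +1]
note: comparing 4 Jones polynomials yields 2 groups


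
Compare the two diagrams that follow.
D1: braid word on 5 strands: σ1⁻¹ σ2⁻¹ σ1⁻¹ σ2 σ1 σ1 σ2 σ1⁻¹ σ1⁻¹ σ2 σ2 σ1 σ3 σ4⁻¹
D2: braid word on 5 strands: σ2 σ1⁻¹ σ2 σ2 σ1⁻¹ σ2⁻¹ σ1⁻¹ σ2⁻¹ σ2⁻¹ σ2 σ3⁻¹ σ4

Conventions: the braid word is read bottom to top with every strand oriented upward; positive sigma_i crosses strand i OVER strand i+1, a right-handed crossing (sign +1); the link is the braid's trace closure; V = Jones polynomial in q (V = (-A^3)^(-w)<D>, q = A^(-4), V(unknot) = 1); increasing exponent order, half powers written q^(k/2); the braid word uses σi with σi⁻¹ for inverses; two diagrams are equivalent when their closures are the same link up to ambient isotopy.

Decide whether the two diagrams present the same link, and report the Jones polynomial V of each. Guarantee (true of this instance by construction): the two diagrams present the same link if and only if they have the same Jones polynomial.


equivalent: no
V(D1) = -q^-1 + 2 - q + 2q^2 - q^3 + q^4 - q^5  (w +2, c 14, <D> = -A^-14 + A^-10 - A^-6 + 2A^-2 - A^2 + 2A^6 - A^10)
V(D2) = 1  (w -2, c 12, <D> = A^-6)
why: V(q) takes 2 values over 2 diagrams, fixing the grouping


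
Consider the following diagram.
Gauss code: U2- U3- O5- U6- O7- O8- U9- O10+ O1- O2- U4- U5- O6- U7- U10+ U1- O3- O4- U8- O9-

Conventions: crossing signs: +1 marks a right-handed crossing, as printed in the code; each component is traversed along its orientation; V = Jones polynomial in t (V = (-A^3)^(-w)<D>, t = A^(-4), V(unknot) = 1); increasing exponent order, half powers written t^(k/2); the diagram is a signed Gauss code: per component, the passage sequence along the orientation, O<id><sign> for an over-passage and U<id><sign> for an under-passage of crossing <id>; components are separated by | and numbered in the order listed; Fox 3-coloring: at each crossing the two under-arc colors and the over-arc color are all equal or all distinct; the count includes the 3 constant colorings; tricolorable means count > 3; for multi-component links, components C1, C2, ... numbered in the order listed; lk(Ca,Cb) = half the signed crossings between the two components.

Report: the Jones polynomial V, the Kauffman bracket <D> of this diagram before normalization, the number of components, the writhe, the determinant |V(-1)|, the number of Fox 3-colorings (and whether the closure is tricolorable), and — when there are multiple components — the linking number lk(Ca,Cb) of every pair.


V(t) = -t^-10 + t^-9 - t^-8 + t^-7 - t^-6 + t^-5 + t^-3
bracket: A^-12 + A^-4 - 1 + A^4 - A^8 + A^12 - A^16, w = -8
1 component, writhe -8, over 10 crossings
det 7, colorings 3 of 3^10 — not tricolorable
observation: w = -8 shifts under R1 moves; the (-A^3)^(8) factor cancels that in V


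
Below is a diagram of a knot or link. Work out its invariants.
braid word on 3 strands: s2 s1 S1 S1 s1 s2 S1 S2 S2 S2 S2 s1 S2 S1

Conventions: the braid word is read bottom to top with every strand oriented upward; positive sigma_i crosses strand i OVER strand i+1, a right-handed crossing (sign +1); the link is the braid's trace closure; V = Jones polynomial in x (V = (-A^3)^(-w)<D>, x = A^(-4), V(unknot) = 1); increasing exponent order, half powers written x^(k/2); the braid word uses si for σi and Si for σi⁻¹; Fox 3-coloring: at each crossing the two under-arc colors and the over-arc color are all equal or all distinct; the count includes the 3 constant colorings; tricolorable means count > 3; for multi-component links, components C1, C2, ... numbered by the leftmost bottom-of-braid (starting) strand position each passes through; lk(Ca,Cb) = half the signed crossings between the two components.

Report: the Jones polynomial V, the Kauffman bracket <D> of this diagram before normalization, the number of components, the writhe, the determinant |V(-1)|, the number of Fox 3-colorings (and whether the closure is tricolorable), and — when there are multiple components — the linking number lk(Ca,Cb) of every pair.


Jones polynomial: V(x) = -x^-8 + x^-7 - 2x^-6 + 3x^-5 - 3x^-4 + 4x^-3 - 2x^-2 + 2x^-1 - 1
<D> = -A^-12 + 2A^-8 - 2A^-4 + 4 - 3A^4 + 3A^8 - 2A^12 + A^16 - A^20; writhe -4
components 1, writhe -4 (14 crossings)
3-colorings: 3 of 3^14, det 19 — not tricolorable
note: inverse pairs cancel, leaving σ2 σ2 σ1⁻¹ σ2⁻¹ σ2⁻¹ σ2⁻¹ σ2⁻¹ σ1 σ2⁻¹ σ1⁻¹


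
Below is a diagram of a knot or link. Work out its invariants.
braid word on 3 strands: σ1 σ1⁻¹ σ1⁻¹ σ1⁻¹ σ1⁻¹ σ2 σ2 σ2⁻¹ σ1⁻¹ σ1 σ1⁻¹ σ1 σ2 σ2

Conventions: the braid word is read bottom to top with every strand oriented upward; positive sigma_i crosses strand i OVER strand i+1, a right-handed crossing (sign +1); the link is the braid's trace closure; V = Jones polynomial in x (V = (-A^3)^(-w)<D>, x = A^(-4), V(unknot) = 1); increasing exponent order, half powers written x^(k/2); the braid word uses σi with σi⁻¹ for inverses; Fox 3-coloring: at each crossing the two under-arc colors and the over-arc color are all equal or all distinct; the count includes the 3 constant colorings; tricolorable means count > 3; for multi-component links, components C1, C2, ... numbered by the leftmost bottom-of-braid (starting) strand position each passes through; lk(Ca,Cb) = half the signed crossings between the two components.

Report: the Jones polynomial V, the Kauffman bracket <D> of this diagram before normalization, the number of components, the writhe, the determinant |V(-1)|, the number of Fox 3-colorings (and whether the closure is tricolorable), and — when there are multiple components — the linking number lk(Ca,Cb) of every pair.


Jones polynomial: V(x) = -x^-3 + x^-2 - x^-1 + 3 - x + x^2 - x^3
<D> = -A^-12 + A^-8 - A^-4 + 3 - A^4 + A^8 - A^12; writhe 0
components 1, writhe 0 (14 crossings)
3-colorings: 27 of 3^14, det 9 — tricolorable
note: w = 0 shifts under R1 moves; the (-A^3)^(0) factor cancels that in V


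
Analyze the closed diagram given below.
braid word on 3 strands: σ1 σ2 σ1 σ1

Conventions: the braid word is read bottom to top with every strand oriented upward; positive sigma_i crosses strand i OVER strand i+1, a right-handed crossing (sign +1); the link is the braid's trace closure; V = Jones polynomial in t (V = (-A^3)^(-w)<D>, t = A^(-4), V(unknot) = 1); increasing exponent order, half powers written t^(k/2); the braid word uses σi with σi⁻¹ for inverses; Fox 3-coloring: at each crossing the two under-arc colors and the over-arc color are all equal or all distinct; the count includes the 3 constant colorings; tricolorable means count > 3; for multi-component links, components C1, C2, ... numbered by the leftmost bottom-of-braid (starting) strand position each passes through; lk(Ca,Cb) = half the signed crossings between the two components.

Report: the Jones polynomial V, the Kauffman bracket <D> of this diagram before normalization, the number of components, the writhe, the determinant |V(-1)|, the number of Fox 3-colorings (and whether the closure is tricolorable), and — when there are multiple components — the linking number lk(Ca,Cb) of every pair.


V = t + t^3 - t^4
<D> = -A^-4 + 1 + A^8 (w = +4)
1 component over 4 crossings, w = +4
9 Fox colorings among 3^4, |V(-1)| = 3: tricolorable
why: det 3 = |V(-1)|; divisible by 3, so tricolorable


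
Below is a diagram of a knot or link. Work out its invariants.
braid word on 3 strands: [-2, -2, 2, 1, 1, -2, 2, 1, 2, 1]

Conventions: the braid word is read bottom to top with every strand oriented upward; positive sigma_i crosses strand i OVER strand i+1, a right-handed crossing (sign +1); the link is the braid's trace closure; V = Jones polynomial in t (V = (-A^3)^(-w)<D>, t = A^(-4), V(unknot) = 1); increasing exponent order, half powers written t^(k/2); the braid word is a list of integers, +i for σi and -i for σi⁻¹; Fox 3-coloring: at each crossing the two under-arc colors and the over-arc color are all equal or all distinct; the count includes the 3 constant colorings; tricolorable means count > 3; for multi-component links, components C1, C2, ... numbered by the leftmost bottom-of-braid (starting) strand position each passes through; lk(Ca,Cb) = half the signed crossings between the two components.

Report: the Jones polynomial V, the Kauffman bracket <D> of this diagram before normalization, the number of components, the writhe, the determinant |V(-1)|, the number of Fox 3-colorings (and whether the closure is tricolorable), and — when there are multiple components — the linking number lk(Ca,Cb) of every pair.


V = t + t^3 - t^4
<D> = -A^-4 + 1 + A^8 (w = +4)
1 component over 10 crossings, w = +4
9 Fox colorings among 3^10, |V(-1)| = 3: tricolorable
why: det 3 = |V(-1)|; divisible by 3, so tricolorable


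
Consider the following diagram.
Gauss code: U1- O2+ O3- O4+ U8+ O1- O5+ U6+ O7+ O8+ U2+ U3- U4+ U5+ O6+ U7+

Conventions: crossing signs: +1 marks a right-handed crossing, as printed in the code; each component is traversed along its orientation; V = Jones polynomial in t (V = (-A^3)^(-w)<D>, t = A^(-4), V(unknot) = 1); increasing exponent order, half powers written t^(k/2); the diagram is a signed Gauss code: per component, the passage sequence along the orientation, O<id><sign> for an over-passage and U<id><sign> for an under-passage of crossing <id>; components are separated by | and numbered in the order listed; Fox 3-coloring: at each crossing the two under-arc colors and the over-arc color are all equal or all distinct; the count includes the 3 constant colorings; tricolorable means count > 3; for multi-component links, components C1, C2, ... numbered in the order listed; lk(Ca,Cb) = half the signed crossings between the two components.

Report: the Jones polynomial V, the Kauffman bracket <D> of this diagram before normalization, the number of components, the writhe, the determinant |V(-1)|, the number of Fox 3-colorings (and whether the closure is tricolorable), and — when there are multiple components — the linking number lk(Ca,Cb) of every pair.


Jones polynomial: V(t) = t - t^2 + 2t^3 - t^4 + t^5 - t^6
<D> = -A^-12 + A^-8 - A^-4 + 2 - A^4 + A^8; writhe +4
components 1, writhe +4 (8 crossings)
3-colorings: 3 of 3^8, det 7 — not tricolorable
note: w = +4 shifts under R1 moves; the (-A^3)^(-4) factor cancels that in V


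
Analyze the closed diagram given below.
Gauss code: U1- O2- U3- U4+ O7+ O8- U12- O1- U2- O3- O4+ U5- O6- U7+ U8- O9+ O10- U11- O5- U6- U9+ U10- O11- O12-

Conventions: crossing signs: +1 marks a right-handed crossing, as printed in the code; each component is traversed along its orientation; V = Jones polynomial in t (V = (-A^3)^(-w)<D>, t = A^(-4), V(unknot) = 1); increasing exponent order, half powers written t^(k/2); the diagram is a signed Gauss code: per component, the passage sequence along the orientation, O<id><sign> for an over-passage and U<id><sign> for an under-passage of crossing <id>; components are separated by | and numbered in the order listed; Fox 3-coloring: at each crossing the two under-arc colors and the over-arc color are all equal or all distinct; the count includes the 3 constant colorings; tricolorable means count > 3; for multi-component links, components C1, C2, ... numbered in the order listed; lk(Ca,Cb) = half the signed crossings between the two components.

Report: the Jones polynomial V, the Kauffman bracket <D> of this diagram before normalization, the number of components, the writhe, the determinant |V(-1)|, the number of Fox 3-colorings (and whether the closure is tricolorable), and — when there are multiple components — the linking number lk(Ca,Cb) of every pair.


V(t) = t^-8 - 2t^-7 + t^-6 - 2t^-5 + 2t^-4 + t^-2
bracket: A^-10 + 2A^-2 - 2A^2 + A^6 - 2A^10 + A^14, w = -6
1 component, writhe -6, over 12 crossings
det 9, colorings 27 of 3^12 — tricolorable
observation: w = -6 shifts under R1 moves; the (-A^3)^(6) factor cancels that in V


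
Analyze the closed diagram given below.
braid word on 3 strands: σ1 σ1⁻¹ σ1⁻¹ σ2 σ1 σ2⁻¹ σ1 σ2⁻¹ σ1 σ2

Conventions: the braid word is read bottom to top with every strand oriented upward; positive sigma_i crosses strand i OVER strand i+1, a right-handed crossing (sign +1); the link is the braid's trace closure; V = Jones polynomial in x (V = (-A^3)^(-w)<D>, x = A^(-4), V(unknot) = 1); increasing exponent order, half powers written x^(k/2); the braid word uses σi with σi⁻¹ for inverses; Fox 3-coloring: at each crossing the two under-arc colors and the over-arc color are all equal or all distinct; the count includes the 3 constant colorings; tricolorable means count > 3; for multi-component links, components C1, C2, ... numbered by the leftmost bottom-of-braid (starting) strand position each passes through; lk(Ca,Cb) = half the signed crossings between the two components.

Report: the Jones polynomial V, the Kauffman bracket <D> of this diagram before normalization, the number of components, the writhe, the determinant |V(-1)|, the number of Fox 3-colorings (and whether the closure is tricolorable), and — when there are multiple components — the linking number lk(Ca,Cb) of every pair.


Jones polynomial: V(x) = -x^-1 + 2 - x + 2x^2 - x^3 + x^4 - x^5
<D> = -A^-14 + A^-10 - A^-6 + 2A^-2 - A^2 + 2A^6 - A^10; writhe +2
components 1, writhe +2 (10 crossings)
3-colorings: 9 of 3^10, det 9 — tricolorable
note: |V(-1)| = 9: so tricolorable, since 3 divides 9


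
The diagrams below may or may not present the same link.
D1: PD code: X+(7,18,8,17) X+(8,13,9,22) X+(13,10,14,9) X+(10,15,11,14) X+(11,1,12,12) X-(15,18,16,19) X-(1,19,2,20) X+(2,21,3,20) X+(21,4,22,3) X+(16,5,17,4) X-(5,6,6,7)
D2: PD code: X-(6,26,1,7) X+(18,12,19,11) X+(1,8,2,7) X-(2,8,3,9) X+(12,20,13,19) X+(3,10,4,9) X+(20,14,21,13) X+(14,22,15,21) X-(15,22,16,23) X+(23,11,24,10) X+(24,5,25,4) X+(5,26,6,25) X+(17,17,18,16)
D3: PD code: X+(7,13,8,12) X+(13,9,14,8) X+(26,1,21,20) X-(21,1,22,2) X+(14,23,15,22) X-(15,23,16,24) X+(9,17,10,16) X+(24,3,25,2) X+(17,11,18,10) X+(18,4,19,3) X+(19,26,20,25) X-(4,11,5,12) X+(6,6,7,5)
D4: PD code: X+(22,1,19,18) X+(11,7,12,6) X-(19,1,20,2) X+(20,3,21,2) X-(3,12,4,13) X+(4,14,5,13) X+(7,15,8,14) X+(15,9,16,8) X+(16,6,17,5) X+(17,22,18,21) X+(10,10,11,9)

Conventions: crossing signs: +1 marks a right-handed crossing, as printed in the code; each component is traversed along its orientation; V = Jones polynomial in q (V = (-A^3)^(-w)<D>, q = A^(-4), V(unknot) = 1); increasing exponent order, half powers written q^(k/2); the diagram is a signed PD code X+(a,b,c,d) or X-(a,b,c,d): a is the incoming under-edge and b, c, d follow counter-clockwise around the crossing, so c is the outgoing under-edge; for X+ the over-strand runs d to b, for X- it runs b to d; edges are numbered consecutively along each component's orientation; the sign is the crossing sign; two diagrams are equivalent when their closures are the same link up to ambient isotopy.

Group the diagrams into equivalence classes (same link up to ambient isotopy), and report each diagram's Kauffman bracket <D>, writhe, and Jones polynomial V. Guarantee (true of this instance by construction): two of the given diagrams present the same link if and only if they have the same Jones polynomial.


classes: {D1} | {D2, D3, D4}
V(D1) = -q^(3/2) + q^(5/2) - 2q^(7/2) + 2q^(9/2) - 2q^(11/2) + q^(13/2) - q^(15/2)  [11 crossings, <D> = A^-15 - A^-11 + 2A^-7 - 2A^-3 + 2A - A^5 + A^9, w = +5]
V(D2) = -q^(3/2) - 2q^(7/2) + q^(9/2) - q^(11/2) + q^(13/2)  (w +7, c 13, <D> = -A^-5 + A^-1 - A^3 + 2A^7 + A^15)
V(D3) = -q^(3/2) - 2q^(7/2) + q^(9/2) - q^(11/2) + q^(13/2)  [13 crossings, <D> = -A^-5 + A^-1 - A^3 + 2A^7 + A^15, w = +7]
V(D4) = -q^(3/2) - 2q^(7/2) + q^(9/2) - q^(11/2) + q^(13/2)  [11 crossings, <D> = -A^-5 + A^-1 - A^3 + 2A^7 + A^15, w = +7]
note: 2 values of V(q) split the 4 diagrams


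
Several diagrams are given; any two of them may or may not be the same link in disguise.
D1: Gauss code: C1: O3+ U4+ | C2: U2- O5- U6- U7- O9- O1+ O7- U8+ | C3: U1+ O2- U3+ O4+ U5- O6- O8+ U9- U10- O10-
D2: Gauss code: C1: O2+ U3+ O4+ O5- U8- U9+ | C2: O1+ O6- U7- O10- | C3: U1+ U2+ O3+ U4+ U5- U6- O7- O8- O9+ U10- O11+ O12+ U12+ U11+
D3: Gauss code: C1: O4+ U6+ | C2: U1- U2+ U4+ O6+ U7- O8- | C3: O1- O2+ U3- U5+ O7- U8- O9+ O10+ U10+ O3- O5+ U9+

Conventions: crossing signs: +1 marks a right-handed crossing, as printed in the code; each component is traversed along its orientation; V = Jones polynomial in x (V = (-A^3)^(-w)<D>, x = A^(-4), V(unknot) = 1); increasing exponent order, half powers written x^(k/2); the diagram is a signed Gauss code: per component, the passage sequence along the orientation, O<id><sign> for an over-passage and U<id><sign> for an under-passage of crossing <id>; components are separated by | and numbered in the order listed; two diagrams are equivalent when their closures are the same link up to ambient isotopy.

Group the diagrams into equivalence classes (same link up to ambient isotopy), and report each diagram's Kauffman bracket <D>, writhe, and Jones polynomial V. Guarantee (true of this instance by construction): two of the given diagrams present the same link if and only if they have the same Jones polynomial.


grouping into links: {D1, D2, D3}
V(D1) = x^-2 + 2 + x^2  (w -2, c 10, <D> = A^-14 + 2A^-6 + A^2)
D2 (bracket A^-2 + 2A^6 + A^14; 12 crossings at w = +2): V = x^-2 + 2 + x^2
V(D3) = x^-2 + 2 + x^2  [10 crossings, <D> = A^-2 + 2A^6 + A^14, w = +2]
why: one V(x) for all 3 diagrams — one class (guaranteed)


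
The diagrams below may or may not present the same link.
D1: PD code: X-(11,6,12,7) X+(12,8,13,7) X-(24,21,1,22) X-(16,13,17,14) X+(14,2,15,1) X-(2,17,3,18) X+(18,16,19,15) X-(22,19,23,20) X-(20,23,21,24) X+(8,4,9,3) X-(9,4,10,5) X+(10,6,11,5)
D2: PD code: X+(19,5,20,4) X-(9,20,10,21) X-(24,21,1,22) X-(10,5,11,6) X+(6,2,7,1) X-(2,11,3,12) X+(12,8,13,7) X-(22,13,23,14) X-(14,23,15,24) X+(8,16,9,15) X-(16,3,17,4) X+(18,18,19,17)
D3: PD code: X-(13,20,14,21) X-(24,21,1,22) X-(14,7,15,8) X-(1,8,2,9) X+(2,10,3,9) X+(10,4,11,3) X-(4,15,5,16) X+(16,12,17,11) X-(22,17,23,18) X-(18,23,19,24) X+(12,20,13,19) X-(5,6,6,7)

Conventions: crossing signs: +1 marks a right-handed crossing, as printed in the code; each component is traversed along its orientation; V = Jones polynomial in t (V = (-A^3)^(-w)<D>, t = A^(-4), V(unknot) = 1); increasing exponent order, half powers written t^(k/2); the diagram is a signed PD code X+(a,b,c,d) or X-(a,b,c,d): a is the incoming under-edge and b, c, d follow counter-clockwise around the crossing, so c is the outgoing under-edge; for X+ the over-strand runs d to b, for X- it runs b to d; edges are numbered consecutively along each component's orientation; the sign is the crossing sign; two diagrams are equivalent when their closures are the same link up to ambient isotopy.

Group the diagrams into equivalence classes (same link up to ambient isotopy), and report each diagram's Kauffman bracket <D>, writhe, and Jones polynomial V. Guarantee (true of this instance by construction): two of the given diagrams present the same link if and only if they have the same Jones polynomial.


grouping into links: {D1, D2, D3}
V(D1) = -t^-6 + 2t^-5 - 2t^-4 + 3t^-3 - 3t^-2 + 2t^-1 - 1 + t  (w -2, c 12, <D> = A^-10 - A^-6 + 2A^-2 - 3A^2 + 3A^6 - 2A^10 + 2A^14 - A^18)
V(D2) = -t^-6 + 2t^-5 - 2t^-4 + 3t^-3 - 3t^-2 + 2t^-1 - 1 + t  [12 crossings, <D> = A^-10 - A^-6 + 2A^-2 - 3A^2 + 3A^6 - 2A^10 + 2A^14 - A^18, w = -2]
V(D3) = -t^-6 + 2t^-5 - 2t^-4 + 3t^-3 - 3t^-2 + 2t^-1 - 1 + t  (w -4, c 12, <D> = A^-16 - A^-12 + 2A^-8 - 3A^-4 + 3 - 2A^4 + 2A^8 - A^12)
key observation: all 3 diagrams share one V(t), hence one class


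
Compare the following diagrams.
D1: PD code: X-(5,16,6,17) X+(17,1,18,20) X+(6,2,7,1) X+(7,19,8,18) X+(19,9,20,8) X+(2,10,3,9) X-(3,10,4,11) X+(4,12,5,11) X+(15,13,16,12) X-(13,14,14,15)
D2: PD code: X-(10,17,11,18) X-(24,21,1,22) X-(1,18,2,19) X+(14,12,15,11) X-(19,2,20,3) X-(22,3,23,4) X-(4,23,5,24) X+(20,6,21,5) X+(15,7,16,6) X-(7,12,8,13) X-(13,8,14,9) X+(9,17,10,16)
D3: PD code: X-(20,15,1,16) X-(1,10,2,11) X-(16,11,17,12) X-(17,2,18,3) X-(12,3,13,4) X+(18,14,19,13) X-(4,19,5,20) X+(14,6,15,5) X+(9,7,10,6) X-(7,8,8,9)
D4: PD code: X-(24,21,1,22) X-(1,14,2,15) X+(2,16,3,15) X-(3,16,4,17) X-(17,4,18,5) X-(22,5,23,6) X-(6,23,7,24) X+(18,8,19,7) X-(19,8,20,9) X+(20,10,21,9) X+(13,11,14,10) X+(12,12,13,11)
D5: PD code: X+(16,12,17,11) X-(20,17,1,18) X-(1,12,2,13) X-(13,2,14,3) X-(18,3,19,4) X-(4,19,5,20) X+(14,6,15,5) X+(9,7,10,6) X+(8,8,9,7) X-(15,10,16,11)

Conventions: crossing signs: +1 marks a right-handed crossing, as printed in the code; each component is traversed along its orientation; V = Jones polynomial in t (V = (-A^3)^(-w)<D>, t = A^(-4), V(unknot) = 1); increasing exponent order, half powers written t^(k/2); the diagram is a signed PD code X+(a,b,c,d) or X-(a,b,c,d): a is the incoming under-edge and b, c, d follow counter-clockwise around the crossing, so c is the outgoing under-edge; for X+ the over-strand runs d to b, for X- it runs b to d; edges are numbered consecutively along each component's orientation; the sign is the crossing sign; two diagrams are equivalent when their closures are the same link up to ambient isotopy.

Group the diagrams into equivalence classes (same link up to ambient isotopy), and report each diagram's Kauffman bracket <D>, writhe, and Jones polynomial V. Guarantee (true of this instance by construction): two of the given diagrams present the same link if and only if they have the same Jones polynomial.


equivalence classes: {D1} | {D2, D3, D4, D5}
D1 (bracket -A^-4 + 1 + A^8; 10 crossings at w = +4): V = t + t^3 - t^4
D2 (bracket A^-8 - A^-4 + 2 - A^4 + A^8 - A^12; 12 crossings at w = -4): V = -t^-6 + t^-5 - t^-4 + 2t^-3 - t^-2 + t^-1
D3 (bracket A^-8 - A^-4 + 2 - A^4 + A^8 - A^12; 10 crossings at w = -4): V = -t^-6 + t^-5 - t^-4 + 2t^-3 - t^-2 + t^-1
V(D4) = -t^-6 + t^-5 - t^-4 + 2t^-3 - t^-2 + t^-1  [12 crossings, <D> = A^-2 - A^2 + 2A^6 - A^10 + A^14 - A^18, w = -2]
V(D5) = -t^-6 + t^-5 - t^-4 + 2t^-3 - t^-2 + t^-1  [10 crossings, <D> = A^-2 - A^2 + 2A^6 - A^10 + A^14 - A^18, w = -2]
observation: V(t) takes 2 values over 5 diagrams, fixing the grouping


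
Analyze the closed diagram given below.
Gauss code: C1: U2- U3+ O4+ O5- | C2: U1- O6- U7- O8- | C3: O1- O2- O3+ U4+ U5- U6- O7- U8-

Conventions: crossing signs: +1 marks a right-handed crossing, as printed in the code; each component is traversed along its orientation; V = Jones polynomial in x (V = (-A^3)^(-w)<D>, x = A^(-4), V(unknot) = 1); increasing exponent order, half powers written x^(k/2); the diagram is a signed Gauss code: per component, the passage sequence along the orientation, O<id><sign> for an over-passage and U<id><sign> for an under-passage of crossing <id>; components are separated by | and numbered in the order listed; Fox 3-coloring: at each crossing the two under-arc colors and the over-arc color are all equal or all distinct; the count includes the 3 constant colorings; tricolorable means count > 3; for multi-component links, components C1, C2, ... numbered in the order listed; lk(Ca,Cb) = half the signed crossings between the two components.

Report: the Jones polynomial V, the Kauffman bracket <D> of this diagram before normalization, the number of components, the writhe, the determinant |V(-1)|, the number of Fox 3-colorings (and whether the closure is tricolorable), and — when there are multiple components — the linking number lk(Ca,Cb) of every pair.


V(x) = x^-6 + x^-3 + x^-2 + x^-1
bracket: A^-8 + A^-4 + 1 + A^12, w = -4
3 components, writhe -4, over 8 crossings
lk(C1,C2) = 0
linking number lk(C1,C3) = 0
lk(C2,C3): -2
det 0, colorings 9 of 3^8 — tricolorable
observation: w = -4 shifts under R1 moves; the (-A^3)^(4) factor cancels that in V


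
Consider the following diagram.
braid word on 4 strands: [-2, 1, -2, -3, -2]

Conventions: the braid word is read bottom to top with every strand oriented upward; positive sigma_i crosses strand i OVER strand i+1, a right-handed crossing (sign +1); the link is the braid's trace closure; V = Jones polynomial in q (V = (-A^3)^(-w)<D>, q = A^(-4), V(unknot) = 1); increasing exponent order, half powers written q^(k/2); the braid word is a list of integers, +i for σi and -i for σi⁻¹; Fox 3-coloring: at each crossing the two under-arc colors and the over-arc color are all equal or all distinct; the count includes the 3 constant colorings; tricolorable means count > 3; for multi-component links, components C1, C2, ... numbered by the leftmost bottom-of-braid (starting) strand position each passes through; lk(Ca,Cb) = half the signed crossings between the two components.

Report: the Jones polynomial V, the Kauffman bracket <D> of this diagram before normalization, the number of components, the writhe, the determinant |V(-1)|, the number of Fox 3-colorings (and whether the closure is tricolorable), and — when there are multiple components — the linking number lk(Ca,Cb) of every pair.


V = -q^-4 + q^-3 + q^-1
<D> = -A^-5 - A^3 + A^7 (w = -3)
1 component over 5 crossings, w = -3
9 Fox colorings among 3^5, |V(-1)| = 3: tricolorable
why: the span of V is 3, forcing >= 3 crossings in any diagram


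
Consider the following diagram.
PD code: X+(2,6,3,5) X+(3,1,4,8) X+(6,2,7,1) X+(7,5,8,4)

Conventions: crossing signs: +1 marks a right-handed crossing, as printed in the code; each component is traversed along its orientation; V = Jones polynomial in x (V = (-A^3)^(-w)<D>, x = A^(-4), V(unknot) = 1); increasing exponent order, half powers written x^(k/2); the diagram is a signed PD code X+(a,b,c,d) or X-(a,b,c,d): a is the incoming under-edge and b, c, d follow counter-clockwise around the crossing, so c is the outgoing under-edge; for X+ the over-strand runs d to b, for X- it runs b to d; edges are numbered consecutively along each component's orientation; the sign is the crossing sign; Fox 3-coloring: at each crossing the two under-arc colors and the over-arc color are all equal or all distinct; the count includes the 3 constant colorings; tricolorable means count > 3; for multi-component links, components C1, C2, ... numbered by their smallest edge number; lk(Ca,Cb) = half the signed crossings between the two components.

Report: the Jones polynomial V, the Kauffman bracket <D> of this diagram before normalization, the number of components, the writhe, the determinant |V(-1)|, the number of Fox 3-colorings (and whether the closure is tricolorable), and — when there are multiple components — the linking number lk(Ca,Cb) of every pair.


V(x) = x + x^3 - x^4
bracket: -A^-4 + 1 + A^8, w = +4
1 component, writhe +4, over 4 crossings
det 3, colorings 9 of 3^4 — tricolorable
observation: w = +4 (over 4 crossings) is diagram-only; (-A^3)^(-4) removes it from V


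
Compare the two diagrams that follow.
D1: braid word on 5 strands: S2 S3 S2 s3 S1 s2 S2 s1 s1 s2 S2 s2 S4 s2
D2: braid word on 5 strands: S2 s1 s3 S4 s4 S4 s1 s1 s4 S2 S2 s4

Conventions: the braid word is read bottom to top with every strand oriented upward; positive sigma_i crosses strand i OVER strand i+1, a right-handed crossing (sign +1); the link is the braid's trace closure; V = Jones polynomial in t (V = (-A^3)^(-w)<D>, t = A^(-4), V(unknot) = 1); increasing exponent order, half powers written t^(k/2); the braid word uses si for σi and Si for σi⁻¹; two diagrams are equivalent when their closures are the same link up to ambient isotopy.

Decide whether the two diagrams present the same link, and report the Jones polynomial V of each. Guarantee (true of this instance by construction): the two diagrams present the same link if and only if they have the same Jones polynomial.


same link: no
V(D1) = 1  [14 crossings, <D> = 1, w = 0]
V(D2) = -t^-3 + t^-2 - t^-1 + 3 - t + t^2 - t^3  (w +2, c 12, <D> = -A^-6 + A^-2 - A^2 + 3A^6 - A^10 + A^14 - A^18)
note: V(t) takes 2 values over 2 diagrams, fixing the grouping


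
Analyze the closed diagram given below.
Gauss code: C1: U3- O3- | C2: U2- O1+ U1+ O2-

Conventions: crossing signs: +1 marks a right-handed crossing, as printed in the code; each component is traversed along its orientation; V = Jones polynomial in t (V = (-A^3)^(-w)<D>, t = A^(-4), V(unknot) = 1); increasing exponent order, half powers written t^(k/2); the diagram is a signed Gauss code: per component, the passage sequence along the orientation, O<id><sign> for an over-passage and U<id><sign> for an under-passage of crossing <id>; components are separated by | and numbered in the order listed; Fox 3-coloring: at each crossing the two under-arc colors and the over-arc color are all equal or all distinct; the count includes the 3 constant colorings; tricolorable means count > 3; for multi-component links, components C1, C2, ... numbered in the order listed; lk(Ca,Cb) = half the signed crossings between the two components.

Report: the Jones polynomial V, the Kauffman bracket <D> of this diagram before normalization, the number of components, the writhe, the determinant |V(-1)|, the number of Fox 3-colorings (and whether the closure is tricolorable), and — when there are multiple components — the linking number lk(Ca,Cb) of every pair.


V(t) = -t^(-1/2) - t^(1/2)
bracket: A^-5 + A^-1, w = -1
2 components, writhe -1, over 3 crossings
lk(C1,C2) = 0
det 0, colorings 9 of 3^3 — tricolorable
observation: w = -1 shifts under R1 moves; the (-A^3)^(1) factor cancels that in V


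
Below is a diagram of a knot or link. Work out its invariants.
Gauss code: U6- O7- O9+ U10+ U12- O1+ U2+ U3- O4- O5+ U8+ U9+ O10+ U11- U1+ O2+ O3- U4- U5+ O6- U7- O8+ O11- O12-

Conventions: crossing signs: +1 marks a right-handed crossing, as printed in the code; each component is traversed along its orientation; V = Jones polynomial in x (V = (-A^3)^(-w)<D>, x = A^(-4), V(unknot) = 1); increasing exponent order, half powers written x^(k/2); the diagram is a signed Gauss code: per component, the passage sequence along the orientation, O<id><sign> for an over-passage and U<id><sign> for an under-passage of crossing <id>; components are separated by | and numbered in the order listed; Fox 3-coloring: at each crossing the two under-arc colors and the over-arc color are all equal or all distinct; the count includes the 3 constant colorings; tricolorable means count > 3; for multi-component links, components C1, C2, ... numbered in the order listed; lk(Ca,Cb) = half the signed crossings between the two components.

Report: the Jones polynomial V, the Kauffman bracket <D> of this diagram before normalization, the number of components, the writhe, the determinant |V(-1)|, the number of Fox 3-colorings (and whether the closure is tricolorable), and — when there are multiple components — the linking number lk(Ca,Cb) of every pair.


Jones polynomial: V(x) = -x^-3 + x^-2 - x^-1 + 3 - x + x^2 - x^3
<D> = -A^-12 + A^-8 - A^-4 + 3 - A^4 + A^8 - A^12; writhe 0
components 1, writhe 0 (12 crossings)
3-colorings: 27 of 3^12, det 9 — tricolorable
note: V spans 6 powers of x: at least 6 crossings in any diagram
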